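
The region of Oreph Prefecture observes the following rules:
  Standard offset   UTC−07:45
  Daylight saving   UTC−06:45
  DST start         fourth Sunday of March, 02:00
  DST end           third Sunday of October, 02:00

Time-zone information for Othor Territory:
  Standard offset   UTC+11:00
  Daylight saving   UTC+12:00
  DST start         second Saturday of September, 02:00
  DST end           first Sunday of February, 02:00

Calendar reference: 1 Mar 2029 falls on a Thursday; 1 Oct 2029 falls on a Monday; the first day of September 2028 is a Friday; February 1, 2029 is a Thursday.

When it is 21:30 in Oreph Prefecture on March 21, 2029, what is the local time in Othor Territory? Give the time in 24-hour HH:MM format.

1 March 2029 is a Thursday, so the first Sunday is March 4 and the fourth is March 25.
1 October 2029 is a Monday, so the first Sunday is October 7 and the third is October 21.
March 21, 2029 does not fall between 25 March and 21 October, so daylight saving is not in effect and Oreph Prefecture is at UTC−07:45.
21:30 Oreph Prefecture + 7h45m = 05:15 UTC (rolling into the next day, 22 March 2029).
1 September 2028 is a Friday, so the first Saturday is September 2 and the second is September 9.
1 February 2029 is a Thursday, so the first Sunday is February 4.
At the standard offset (UTC+11:00), 05:15 UTC + 11h = 16:15 Othor Territory standard time.
The standard-time date in Othor Territory, March 22, 2029, is outside the daylight-saving period (9 September 2028 – 4 February 2029), so Othor Territory is on standard time, UTC+11:00.
05:15 UTC + 11h = 16:15 Othor Territory.

16:15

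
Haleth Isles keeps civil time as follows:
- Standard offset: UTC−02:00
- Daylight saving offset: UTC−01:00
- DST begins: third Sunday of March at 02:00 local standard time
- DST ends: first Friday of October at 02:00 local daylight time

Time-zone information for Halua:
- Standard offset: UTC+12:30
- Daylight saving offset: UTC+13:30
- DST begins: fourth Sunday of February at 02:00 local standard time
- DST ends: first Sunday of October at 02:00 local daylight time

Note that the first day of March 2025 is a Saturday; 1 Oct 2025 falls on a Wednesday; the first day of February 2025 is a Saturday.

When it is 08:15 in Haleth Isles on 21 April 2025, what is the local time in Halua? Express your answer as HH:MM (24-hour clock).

22:45

1 March 2025 is a Saturday, so the first Sunday is March 2 and the third is March 16.
1 October 2025 is a Wednesday, so the first Friday is October 3.
21 April 2025 falls between 16 March and 3 October, so daylight saving is in effect and Haleth Isles is at UTC−01:00.
08:15 Haleth Isles + 1h = 09:15 UTC.
1 February 2025 is a Saturday, so the first Sunday is February 2 and the fourth is February 23.
1 October 2025 is a Wednesday, so the first Sunday is October 5.
At the standard offset (UTC+12:30), 09:15 UTC + 12h30m = 21:45 Halua standard time.
Daylight saving runs 23 February – 5 October; the standard-time date in Halua, 21 April 2025, is inside that window, so Halua is at UTC+13:30.
09:15 UTC + 13h30m = 22:45 Halua.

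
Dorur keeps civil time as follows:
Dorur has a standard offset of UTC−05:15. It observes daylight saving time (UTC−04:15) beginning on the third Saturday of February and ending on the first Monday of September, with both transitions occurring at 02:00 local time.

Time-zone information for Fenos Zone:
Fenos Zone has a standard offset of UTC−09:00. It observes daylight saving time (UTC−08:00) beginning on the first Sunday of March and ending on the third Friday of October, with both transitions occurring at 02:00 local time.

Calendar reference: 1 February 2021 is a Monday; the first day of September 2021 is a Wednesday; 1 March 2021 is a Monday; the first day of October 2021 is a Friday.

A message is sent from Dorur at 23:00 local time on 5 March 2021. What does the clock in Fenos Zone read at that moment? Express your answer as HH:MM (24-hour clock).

1 February 2021 is a Monday, so the first Saturday is February 6 and the third is February 20.
1 September 2021 is a Wednesday, so the first Monday is September 6.
5 March 2021 lies within the daylight-saving period (20 February – 6 September), so Dorur is on daylight time, UTC−04:15.
23:00 Dorur + 4h15m = 03:15 UTC (rolling into the next day, 6 March 2021).
1 March 2021 is a Monday, so the first Sunday is March 7.
1 October 2021 is a Friday, so the first Friday is October 1 and the third is October 15.
At the standard offset (UTC−09:00), 03:15 UTC − 9h = 18:15 Fenos Zone standard time (rolling into the previous day, 5 March 2021).
The standard-time date in Fenos Zone, 5 March 2021, is outside the daylight-saving period (7 March – 15 October), so Fenos Zone is on standard time, UTC−09:00.
03:15 UTC − 9h = 18:15 Fenos Zone (rolling into the previous day, 5 March 2021).

18:15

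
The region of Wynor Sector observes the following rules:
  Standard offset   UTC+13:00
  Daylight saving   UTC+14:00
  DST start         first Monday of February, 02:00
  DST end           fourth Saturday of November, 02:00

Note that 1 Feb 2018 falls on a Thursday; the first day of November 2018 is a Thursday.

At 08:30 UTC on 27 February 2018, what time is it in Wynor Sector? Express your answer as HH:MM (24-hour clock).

22:30

1 February 2018 is a Thursday, so the first Monday is February 5.
1 November 2018 is a Thursday, so the first Saturday is November 3 and the fourth is November 24.
At the standard offset (UTC+13:00), 08:30 UTC + 13h = 21:30 Wynor Sector standard time.
The standard-time date in Wynor Sector, 27 February 2018, falls between 5 February and 24 November, so daylight saving is in effect and Wynor Sector is at UTC+14:00.
08:30 UTC + 14h = 22:30 local.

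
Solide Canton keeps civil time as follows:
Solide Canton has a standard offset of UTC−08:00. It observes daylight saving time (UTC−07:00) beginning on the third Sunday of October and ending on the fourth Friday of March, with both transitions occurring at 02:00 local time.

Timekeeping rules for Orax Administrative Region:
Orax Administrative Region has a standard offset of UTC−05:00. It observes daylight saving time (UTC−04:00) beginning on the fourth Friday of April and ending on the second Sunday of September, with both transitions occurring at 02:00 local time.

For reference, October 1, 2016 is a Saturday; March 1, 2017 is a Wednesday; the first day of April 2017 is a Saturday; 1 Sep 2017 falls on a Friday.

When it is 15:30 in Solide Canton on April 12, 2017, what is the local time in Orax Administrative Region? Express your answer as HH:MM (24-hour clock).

1 October 2016 is a Saturday, so the first Sunday is October 2 and the third is October 16.
1 March 2017 is a Wednesday, so the first Friday is March 3 and the fourth is March 24.
April 12, 2017 is outside the daylight-saving period (16 October 2016 – 24 March 2017), so Solide Canton is on standard time, UTC−08:00.
15:30 Solide Canton + 8h = 23:30 UTC.
1 April 2017 is a Saturday, so the first Friday is April 7 and the fourth is April 28.
1 September 2017 is a Friday, so the first Sunday is September 3 and the second is September 10.
At the standard offset (UTC−05:00), 23:30 UTC − 5h = 18:30 Orax Administrative Region standard time.
The standard-time date in Orax Administrative Region, April 12, 2017, does not fall between 28 April and 10 September, so daylight saving is not in effect and Orax Administrative Region is at UTC−05:00.
23:30 UTC − 5h = 18:30 Orax Administrative Region.

18:30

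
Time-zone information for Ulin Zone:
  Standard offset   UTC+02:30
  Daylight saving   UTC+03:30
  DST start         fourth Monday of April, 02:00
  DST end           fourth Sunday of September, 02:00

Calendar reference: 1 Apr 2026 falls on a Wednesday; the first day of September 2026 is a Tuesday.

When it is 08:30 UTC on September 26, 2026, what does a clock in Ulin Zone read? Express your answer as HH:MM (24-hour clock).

12:00

1 April 2026 is a Wednesday, so the first Monday is April 6 and the fourth is April 27.
1 September 2026 is a Tuesday, so the first Sunday is September 6 and the fourth is September 27.
At the standard offset (UTC+02:30), 08:30 UTC + 2h30m = 11:00 Ulin Zone standard time.
The standard-time date in Ulin Zone, September 26, 2026, lies within the daylight-saving period (27 April – 27 September), so Ulin Zone is on daylight time, UTC+03:30.
08:30 UTC + 3h30m = 12:00 local.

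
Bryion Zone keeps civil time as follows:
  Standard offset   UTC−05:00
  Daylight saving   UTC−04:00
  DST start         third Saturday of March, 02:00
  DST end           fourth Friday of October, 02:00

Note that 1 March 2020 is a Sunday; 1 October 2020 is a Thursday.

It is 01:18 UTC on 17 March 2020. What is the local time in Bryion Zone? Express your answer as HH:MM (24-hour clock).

1 March 2020 is a Sunday, so the first Saturday is March 7 and the third is March 21.
1 October 2020 is a Thursday, so the first Friday is October 2 and the fourth is October 23.
At the standard offset (UTC−05:00), 01:18 UTC − 5h = 20:18 Bryion Zone standard time (rolling into the previous day, 16 March 2020).
Daylight saving runs 21 March – 23 October; the standard-time date in Bryion Zone, 16 March 2020, is outside that window, so Bryion Zone is on standard time at UTC−05:00.
01:18 UTC − 5h = 20:18 local (rolling into the previous day, 16 March 2020).

20:18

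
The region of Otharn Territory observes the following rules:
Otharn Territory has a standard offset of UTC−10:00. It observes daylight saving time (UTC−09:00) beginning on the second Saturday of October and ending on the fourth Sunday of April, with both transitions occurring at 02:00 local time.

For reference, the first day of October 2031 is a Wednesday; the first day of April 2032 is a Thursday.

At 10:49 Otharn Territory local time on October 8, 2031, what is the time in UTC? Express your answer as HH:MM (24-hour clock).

1 October 2031 is a Wednesday, so the first Saturday is October 4 and the second is October 11.
1 April 2032 is a Thursday, so the first Sunday is April 4 and the fourth is April 25.
Daylight saving runs 11 October 2031 – 25 April 2032; October 8, 2031 is outside that window, so Otharn Territory is on standard time at UTC−10:00.
10:49 local + 10h = 20:49 UTC.

20:49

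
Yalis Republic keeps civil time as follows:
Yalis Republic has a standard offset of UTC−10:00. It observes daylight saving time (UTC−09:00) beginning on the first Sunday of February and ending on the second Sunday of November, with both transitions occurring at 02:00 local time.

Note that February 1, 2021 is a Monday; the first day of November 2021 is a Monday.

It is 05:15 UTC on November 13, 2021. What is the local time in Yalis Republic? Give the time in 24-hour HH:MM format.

1 February 2021 is a Monday, so the first Sunday is February 7.
1 November 2021 is a Monday, so the first Sunday is November 7 and the second is November 14.
At the standard offset (UTC−10:00), 05:15 UTC − 10h = 19:15 Yalis Republic standard time (rolling into the previous day, 12 November 2021).
The standard-time date in Yalis Republic, November 12, 2021, falls between 7 February and 14 November, so daylight saving is in effect and Yalis Republic is at UTC−09:00.
05:15 UTC − 9h = 20:15 local (rolling into the previous day, 12 November 2021).

20:15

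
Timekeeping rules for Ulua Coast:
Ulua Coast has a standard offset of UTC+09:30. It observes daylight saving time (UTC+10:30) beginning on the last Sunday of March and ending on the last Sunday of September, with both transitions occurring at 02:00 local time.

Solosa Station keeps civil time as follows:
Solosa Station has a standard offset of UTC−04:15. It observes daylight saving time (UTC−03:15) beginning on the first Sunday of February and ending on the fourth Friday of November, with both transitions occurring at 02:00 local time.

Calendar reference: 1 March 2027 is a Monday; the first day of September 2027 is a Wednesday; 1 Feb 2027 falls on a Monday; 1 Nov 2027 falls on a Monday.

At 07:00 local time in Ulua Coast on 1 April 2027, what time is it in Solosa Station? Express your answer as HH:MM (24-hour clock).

1 March 2027 is a Monday, so Sundays fall on 7, 14, 21, 28; the last is March 28.
1 September 2027 is a Wednesday, so Sundays fall on 5, 12, 19, 26; the last is September 26.
Daylight saving runs 28 March – 26 September; 1 April 2027 is inside that window, so Ulua Coast is at UTC+10:30.
07:00 Ulua Coast − 10h30m = 20:30 UTC (rolling into the previous day, 31 March 2027).
1 February 2027 is a Monday, so the first Sunday is February 7.
1 November 2027 is a Monday, so the first Friday is November 5 and the fourth is November 26.
At the standard offset (UTC−04:15), 20:30 UTC − 4h15m = 16:15 Solosa Station standard time.
The standard-time date in Solosa Station, 31 March 2027, falls between 7 February and 26 November, so daylight saving is in effect and Solosa Station is at UTC−03:15.
20:30 UTC − 3h15m = 17:15 Solosa Station.

17:15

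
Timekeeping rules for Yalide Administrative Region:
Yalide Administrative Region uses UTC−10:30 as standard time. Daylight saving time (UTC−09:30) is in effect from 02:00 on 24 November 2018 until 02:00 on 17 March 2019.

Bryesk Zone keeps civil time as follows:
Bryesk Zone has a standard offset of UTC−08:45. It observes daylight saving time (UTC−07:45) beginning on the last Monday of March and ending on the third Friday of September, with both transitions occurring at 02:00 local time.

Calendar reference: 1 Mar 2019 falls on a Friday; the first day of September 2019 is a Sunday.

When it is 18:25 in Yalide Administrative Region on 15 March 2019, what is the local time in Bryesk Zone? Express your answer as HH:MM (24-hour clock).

15 March 2019 lies within the daylight-saving period (24 November 2018 – 17 March 2019), so Yalide Administrative Region is on daylight time, UTC−09:30.
18:25 Yalide Administrative Region + 9h30m = 03:55 UTC (rolling into the next day, 16 March 2019).
1 March 2019 is a Friday, so Mondays fall on 4, 11, 18, 25; the last is March 25.
1 September 2019 is a Sunday, so the first Friday is September 6 and the third is September 20.
At the standard offset (UTC−08:45), 03:55 UTC − 8h45m = 19:10 Bryesk Zone standard time (rolling into the previous day, 15 March 2019).
The standard-time date in Bryesk Zone, 15 March 2019, is outside the daylight-saving period (25 March – 20 September), so Bryesk Zone is on standard time, UTC−08:45.
03:55 UTC − 8h45m = 19:10 Bryesk Zone (rolling into the previous day, 15 March 2019).

19:10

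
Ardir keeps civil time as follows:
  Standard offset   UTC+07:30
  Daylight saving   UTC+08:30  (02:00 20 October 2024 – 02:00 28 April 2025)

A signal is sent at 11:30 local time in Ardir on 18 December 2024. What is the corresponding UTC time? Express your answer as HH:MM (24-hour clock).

18 December 2024 falls between 20 October 2024 and 28 April 2025, so daylight saving is in effect and Ardir is at UTC+08:30.
11:30 local − 8h30m = 03:00 UTC.

03:00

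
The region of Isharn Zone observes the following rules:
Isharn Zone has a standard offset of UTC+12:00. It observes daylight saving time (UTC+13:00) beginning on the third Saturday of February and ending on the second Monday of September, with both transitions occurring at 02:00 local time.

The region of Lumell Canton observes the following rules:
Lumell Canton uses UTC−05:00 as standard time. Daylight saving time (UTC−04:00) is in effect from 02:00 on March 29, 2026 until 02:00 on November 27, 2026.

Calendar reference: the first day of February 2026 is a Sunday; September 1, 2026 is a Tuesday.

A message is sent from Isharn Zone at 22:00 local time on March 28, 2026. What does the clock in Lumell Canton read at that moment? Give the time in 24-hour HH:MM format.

1 February 2026 is a Sunday, so the first Saturday is February 7 and the third is February 21.
1 September 2026 is a Tuesday, so the first Monday is September 7 and the second is September 14.
March 28, 2026 lies within the daylight-saving period (21 February – 14 September), so Isharn Zone is on daylight time, UTC+13:00.
22:00 Isharn Zone − 13h = 09:00 UTC.
At the standard offset (UTC−05:00), 09:00 UTC − 5h = 04:00 Lumell Canton standard time.
The standard-time date in Lumell Canton, March 28, 2026, is outside the daylight-saving period (29 March – 27 November), so Lumell Canton is on standard time, UTC−05:00.
09:00 UTC − 5h = 04:00 Lumell Canton.

04:00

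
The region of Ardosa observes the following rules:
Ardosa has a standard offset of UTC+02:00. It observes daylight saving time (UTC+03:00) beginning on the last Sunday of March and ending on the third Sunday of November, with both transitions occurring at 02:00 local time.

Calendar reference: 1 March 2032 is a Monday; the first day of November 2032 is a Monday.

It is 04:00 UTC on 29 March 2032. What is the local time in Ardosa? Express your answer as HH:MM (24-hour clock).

07:00

1 March 2032 is a Monday, so Sundays fall on 7, 14, 21, 28; the last is March 28.
1 November 2032 is a Monday, so the first Sunday is November 7 and the third is November 21.
At the standard offset (UTC+02:00), 04:00 UTC + 2h = 06:00 Ardosa standard time.
Daylight saving runs 28 March – 21 November; the standard-time date in Ardosa, 29 March 2032, is inside that window, so Ardosa is at UTC+03:00.
04:00 UTC + 3h = 07:00 local.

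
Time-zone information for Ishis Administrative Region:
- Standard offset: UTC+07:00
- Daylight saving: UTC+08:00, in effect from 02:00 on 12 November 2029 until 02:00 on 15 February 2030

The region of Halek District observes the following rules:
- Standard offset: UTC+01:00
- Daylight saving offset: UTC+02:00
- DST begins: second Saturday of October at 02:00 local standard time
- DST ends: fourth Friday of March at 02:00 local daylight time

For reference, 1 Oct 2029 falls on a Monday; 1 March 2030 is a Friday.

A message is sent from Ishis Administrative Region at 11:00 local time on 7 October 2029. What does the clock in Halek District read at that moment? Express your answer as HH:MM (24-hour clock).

05:00

7 October 2029 does not fall between 12 November 2029 and 15 February 2030, so daylight saving is not in effect and Ishis Administrative Region is at UTC+07:00.
11:00 Ishis Administrative Region − 7h = 04:00 UTC.
1 October 2029 is a Monday, so the first Saturday is October 6 and the second is October 13.
1 March 2030 is a Friday, so the first Friday is March 1 and the fourth is March 22.
At the standard offset (UTC+01:00), 04:00 UTC + 1h = 05:00 Halek District standard time.
The standard-time date in Halek District, 7 October 2029, does not fall between 13 October 2029 and 22 March 2030, so daylight saving is not in effect and Halek District is at UTC+01:00.
04:00 UTC + 1h = 05:00 Halek District.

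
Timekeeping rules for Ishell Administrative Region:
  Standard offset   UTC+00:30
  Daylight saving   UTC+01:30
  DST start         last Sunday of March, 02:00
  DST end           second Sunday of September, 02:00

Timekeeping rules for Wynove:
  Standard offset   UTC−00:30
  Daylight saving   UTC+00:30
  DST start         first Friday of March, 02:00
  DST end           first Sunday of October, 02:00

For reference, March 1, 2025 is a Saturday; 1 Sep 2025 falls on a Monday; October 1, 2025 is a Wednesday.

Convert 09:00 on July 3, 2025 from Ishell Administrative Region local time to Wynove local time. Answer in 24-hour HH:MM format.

1 March 2025 is a Saturday, so Sundays fall on 2, 9, 16, 23, 30; the last is March 30.
1 September 2025 is a Monday, so the first Sunday is September 7 and the second is September 14.
Daylight saving runs 30 March – 14 September; July 3, 2025 is inside that window, so Ishell Administrative Region is at UTC+01:30.
09:00 Ishell Administrative Region − 1h30m = 07:30 UTC.
1 March 2025 is a Saturday, so the first Friday is March 7.
1 October 2025 is a Wednesday, so the first Sunday is October 5.
At the standard offset (UTC−00:30), 07:30 UTC − 0h30m = 07:00 Wynove standard time.
The standard-time date in Wynove, July 3, 2025, falls between 7 March and 5 October, so daylight saving is in effect and Wynove is at UTC+00:30.
07:30 UTC + 0h30m = 08:00 Wynove.

08:00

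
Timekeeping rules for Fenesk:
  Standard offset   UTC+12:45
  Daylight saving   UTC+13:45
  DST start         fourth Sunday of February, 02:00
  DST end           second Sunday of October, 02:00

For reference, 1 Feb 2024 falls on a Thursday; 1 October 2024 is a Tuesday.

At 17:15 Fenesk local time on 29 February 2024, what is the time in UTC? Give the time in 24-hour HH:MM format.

03:30

1 February 2024 is a Thursday, so the first Sunday is February 4 and the fourth is February 25.
1 October 2024 is a Tuesday, so the first Sunday is October 6 and the second is October 13.
29 February 2024 falls between 25 February and 13 October, so daylight saving is in effect and Fenesk is at UTC+13:45.
17:15 local − 13h45m = 03:30 UTC.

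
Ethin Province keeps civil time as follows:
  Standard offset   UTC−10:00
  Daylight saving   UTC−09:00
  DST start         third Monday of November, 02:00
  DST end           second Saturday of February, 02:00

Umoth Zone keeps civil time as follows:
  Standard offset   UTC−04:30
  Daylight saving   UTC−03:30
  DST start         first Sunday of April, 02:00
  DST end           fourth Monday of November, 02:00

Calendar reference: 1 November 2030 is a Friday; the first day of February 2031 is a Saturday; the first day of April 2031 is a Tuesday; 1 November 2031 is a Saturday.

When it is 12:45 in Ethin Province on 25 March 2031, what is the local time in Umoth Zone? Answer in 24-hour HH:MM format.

1 November 2030 is a Friday, so the first Monday is November 4 and the third is November 18.
1 February 2031 is a Saturday, so the first Saturday is February 1 and the second is February 8.
25 March 2031 is outside the daylight-saving period (18 November 2030 – 8 February 2031), so Ethin Province is on standard time, UTC−10:00.
12:45 Ethin Province + 10h = 22:45 UTC.
1 April 2031 is a Tuesday, so the first Sunday is April 6.
1 November 2031 is a Saturday, so the first Monday is November 3 and the fourth is November 24.
At the standard offset (UTC−04:30), 22:45 UTC − 4h30m = 18:15 Umoth Zone standard time.
The standard-time date in Umoth Zone, 25 March 2031, is outside the daylight-saving period (6 April – 24 November), so Umoth Zone is on standard time, UTC−04:30.
22:45 UTC − 4h30m = 18:15 Umoth Zone.

18:15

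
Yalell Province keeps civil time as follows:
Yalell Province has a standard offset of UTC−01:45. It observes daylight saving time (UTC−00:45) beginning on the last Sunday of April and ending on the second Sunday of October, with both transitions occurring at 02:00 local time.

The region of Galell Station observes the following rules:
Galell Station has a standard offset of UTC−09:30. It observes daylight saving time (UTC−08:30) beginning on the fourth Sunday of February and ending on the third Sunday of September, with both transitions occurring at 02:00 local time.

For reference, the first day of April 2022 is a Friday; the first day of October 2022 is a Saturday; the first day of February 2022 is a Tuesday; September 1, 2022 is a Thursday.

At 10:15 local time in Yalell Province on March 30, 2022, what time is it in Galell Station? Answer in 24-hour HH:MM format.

1 April 2022 is a Friday, so Sundays fall on 3, 10, 17, 24; the last is April 24.
1 October 2022 is a Saturday, so the first Sunday is October 2 and the second is October 9.
March 30, 2022 does not fall between 24 April and 9 October, so daylight saving is not in effect and Yalell Province is at UTC−01:45.
10:15 Yalell Province + 1h45m = 12:00 UTC.
1 February 2022 is a Tuesday, so the first Sunday is February 6 and the fourth is February 27.
1 September 2022 is a Thursday, so the first Sunday is September 4 and the third is September 18.
At the standard offset (UTC−09:30), 12:00 UTC − 9h30m = 02:30 Galell Station standard time.
The standard-time date in Galell Station, March 30, 2022, lies within the daylight-saving period (27 February – 18 September), so Galell Station is on daylight time, UTC−08:30.
12:00 UTC − 8h30m = 03:30 Galell Station.

03:30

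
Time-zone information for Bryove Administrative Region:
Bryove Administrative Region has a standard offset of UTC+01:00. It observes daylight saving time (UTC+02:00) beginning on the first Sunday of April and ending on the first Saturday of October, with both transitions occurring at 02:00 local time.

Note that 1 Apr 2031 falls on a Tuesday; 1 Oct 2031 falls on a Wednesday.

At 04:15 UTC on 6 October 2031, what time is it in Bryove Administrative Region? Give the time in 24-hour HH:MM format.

1 April 2031 is a Tuesday, so the first Sunday is April 6.
1 October 2031 is a Wednesday, so the first Saturday is October 4.
At the standard offset (UTC+01:00), 04:15 UTC + 1h = 05:15 Bryove Administrative Region standard time.
Daylight saving runs 6 April – 4 October; the standard-time date in Bryove Administrative Region, 6 October 2031, is outside that window, so Bryove Administrative Region is on standard time at UTC+01:00.
04:15 UTC + 1h = 05:15 local.

05:15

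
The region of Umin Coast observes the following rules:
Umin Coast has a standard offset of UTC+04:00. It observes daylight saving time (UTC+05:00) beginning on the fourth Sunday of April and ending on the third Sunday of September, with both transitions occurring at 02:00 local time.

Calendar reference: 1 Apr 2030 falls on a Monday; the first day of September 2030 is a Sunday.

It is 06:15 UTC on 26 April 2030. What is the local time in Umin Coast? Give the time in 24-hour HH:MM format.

1 April 2030 is a Monday, so the first Sunday is April 7 and the fourth is April 28.
1 September 2030 is a Sunday, so the first Sunday is September 1 and the third is September 15.
At the standard offset (UTC+04:00), 06:15 UTC + 4h = 10:15 Umin Coast standard time.
The standard-time date in Umin Coast, 26 April 2030, does not fall between 28 April and 15 September, so daylight saving is not in effect and Umin Coast is at UTC+04:00.
06:15 UTC + 4h = 10:15 local.

10:15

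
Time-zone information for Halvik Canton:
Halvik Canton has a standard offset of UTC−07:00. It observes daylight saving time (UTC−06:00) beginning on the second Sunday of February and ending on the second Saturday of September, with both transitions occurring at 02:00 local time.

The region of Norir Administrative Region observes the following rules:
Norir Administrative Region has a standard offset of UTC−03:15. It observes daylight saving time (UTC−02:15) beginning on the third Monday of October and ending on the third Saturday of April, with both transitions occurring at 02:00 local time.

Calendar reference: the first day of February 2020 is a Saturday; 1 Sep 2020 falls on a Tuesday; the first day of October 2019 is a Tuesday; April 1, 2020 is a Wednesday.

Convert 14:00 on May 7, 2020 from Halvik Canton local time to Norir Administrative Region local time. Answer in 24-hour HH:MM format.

16:45

1 February 2020 is a Saturday, so the first Sunday is February 2 and the second is February 9.
1 September 2020 is a Tuesday, so the first Saturday is September 5 and the second is September 12.
Daylight saving runs 9 February – 12 September; May 7, 2020 is inside that window, so Halvik Canton is at UTC−06:00.
14:00 Halvik Canton + 6h = 20:00 UTC.
1 October 2019 is a Tuesday, so the first Monday is October 7 and the third is October 21.
1 April 2020 is a Wednesday, so the first Saturday is April 4 and the third is April 18.
At the standard offset (UTC−03:15), 20:00 UTC − 3h15m = 16:45 Norir Administrative Region standard time.
The standard-time date in Norir Administrative Region, May 7, 2020, does not fall between 21 October 2019 and 18 April 2020, so daylight saving is not in effect and Norir Administrative Region is at UTC−03:15.
20:00 UTC − 3h15m = 16:45 Norir Administrative Region.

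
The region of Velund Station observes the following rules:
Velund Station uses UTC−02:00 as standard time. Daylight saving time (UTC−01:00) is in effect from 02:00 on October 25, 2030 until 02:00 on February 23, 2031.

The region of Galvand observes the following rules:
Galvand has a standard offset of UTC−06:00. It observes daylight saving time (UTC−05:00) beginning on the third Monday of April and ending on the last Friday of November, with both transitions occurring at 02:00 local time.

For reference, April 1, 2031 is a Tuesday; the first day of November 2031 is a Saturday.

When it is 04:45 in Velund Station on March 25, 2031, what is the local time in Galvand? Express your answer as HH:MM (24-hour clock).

March 25, 2031 does not fall between 25 October 2030 and 23 February 2031, so daylight saving is not in effect and Velund Station is at UTC−02:00.
04:45 Velund Station + 2h = 06:45 UTC.
1 April 2031 is a Tuesday, so the first Monday is April 7 and the third is April 21.
1 November 2031 is a Saturday, so Fridays fall on 7, 14, 21, 28; the last is November 28.
At the standard offset (UTC−06:00), 06:45 UTC − 6h = 00:45 Galvand standard time.
The standard-time date in Galvand, March 25, 2031, does not fall between 21 April and 28 November, so daylight saving is not in effect and Galvand is at UTC−06:00.
06:45 UTC − 6h = 00:45 Galvand.

00:45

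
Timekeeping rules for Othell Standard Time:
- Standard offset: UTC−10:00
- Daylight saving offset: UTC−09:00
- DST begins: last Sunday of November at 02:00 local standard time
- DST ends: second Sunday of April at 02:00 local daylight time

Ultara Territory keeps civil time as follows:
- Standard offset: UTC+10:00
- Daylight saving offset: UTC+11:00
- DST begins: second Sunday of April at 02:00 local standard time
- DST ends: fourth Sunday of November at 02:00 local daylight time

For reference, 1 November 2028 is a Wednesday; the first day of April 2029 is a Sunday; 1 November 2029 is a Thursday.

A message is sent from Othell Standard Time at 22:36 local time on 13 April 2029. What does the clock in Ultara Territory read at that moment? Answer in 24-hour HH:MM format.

1 November 2028 is a Wednesday, so Sundays fall on 5, 12, 19, 26; the last is November 26.
1 April 2029 is a Sunday, so the first Sunday is April 1 and the second is April 8.
13 April 2029 is outside the daylight-saving period (26 November 2028 – 8 April 2029), so Othell Standard Time is on standard time, UTC−10:00.
22:36 Othell Standard Time + 10h = 08:36 UTC (rolling into the next day, 14 April 2029).
1 April 2029 is a Sunday, so the first Sunday is April 1 and the second is April 8.
1 November 2029 is a Thursday, so the first Sunday is November 4 and the fourth is November 25.
At the standard offset (UTC+10:00), 08:36 UTC + 10h = 18:36 Ultara Territory standard time.
The standard-time date in Ultara Territory, 14 April 2029, lies within the daylight-saving period (8 April – 25 November), so Ultara Territory is on daylight time, UTC+11:00.
08:36 UTC + 11h = 19:36 Ultara Territory.

19:36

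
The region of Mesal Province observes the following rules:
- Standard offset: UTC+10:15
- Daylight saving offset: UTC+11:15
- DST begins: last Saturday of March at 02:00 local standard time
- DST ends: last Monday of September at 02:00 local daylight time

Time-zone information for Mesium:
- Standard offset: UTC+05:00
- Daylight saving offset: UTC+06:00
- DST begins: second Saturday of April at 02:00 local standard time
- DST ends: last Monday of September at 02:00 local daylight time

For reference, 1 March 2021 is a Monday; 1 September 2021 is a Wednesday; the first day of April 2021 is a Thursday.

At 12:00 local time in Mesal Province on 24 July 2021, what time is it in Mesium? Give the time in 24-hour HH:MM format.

1 March 2021 is a Monday, so Saturdays fall on 6, 13, 20, 27; the last is March 27.
1 September 2021 is a Wednesday, so Mondays fall on 6, 13, 20, 27; the last is September 27.
24 July 2021 lies within the daylight-saving period (27 March – 27 September), so Mesal Province is on daylight time, UTC+11:15.
12:00 Mesal Province − 11h15m = 00:45 UTC.
1 April 2021 is a Thursday, so the first Saturday is April 3 and the second is April 10.
1 September 2021 is a Wednesday, so Mondays fall on 6, 13, 20, 27; the last is September 27.
At the standard offset (UTC+05:00), 00:45 UTC + 5h = 05:45 Mesium standard time.
Daylight saving runs 10 April – 27 September; the standard-time date in Mesium, 24 July 2021, is inside that window, so Mesium is at UTC+06:00.
00:45 UTC + 6h = 06:45 Mesium.

06:45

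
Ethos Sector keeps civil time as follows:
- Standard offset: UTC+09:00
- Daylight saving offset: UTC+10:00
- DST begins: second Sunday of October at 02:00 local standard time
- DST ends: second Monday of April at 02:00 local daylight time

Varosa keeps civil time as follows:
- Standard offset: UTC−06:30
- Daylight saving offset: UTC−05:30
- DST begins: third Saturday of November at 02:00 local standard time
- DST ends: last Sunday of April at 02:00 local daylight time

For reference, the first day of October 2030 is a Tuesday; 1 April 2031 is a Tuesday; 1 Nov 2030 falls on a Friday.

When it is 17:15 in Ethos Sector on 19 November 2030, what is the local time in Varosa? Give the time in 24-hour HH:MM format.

01:45

1 October 2030 is a Tuesday, so the first Sunday is October 6 and the second is October 13.
1 April 2031 is a Tuesday, so the first Monday is April 7 and the second is April 14.
Daylight saving runs 13 October 2030 – 14 April 2031; 19 November 2030 is inside that window, so Ethos Sector is at UTC+10:00.
17:15 Ethos Sector − 10h = 07:15 UTC.
1 November 2030 is a Friday, so the first Saturday is November 2 and the third is November 16.
1 April 2031 is a Tuesday, so Sundays fall on 6, 13, 20, 27; the last is April 27.
At the standard offset (UTC−06:30), 07:15 UTC − 6h30m = 00:45 Varosa standard time.
Daylight saving runs 16 November 2030 – 27 April 2031; the standard-time date in Varosa, 19 November 2030, is inside that window, so Varosa is at UTC−05:30.
07:15 UTC − 5h30m = 01:45 Varosa.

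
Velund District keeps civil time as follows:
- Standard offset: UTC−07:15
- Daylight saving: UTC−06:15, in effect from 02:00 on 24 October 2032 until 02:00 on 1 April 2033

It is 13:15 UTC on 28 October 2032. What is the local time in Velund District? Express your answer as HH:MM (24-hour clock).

07:00

At the standard offset (UTC−07:15), 13:15 UTC − 7h15m = 06:00 Velund District standard time.
The standard-time date in Velund District, 28 October 2032, lies within the daylight-saving period (24 October 2032 – 1 April 2033), so Velund District is on daylight time, UTC−06:15.
13:15 UTC − 6h15m = 07:00 local.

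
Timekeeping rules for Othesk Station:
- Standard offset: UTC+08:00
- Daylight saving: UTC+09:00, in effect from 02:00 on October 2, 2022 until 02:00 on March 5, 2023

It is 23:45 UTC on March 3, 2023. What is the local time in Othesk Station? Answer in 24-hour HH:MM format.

At the standard offset (UTC+08:00), 23:45 UTC + 8h = 07:45 Othesk Station standard time (rolling into the next day, 4 March 2023).
The standard-time date in Othesk Station, March 4, 2023, lies within the daylight-saving period (2 October 2022 – 5 March 2023), so Othesk Station is on daylight time, UTC+09:00.
23:45 UTC + 9h = 08:45 local (rolling into the next day, 4 March 2023).

08:45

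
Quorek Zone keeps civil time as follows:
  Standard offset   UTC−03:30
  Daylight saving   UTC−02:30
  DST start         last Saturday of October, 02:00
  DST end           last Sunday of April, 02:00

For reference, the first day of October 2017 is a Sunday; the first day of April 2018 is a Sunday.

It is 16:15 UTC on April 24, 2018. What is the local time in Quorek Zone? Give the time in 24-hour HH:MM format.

13:45

1 October 2017 is a Sunday, so Saturdays fall on 7, 14, 21, 28; the last is October 28.
1 April 2018 is a Sunday, so Sundays fall on 1, 8, 15, 22, 29; the last is April 29.
At the standard offset (UTC−03:30), 16:15 UTC − 3h30m = 12:45 Quorek Zone standard time.
Daylight saving runs 28 October 2017 – 29 April 2018; the standard-time date in Quorek Zone, April 24, 2018, is inside that window, so Quorek Zone is at UTC−02:30.
16:15 UTC − 2h30m = 13:45 local.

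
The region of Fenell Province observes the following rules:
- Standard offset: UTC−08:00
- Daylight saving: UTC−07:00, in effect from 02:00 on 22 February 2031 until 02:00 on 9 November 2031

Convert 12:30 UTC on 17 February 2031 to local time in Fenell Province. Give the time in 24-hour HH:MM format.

At the standard offset (UTC−08:00), 12:30 UTC − 8h = 04:30 Fenell Province standard time.
Daylight saving runs 22 February – 9 November; the standard-time date in Fenell Province, 17 February 2031, is outside that window, so Fenell Province is on standard time at UTC−08:00.
12:30 UTC − 8h = 04:30 local.

04:30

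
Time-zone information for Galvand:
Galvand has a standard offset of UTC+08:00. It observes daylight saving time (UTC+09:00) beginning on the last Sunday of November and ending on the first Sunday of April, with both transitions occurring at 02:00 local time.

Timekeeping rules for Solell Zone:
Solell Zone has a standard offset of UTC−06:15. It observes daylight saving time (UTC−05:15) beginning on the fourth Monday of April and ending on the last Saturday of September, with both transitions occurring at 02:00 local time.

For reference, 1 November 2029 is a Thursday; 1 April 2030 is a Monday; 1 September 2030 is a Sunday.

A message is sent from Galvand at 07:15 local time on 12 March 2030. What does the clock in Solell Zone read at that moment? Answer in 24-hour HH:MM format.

16:00

1 November 2029 is a Thursday, so Sundays fall on 4, 11, 18, 25; the last is November 25.
1 April 2030 is a Monday, so the first Sunday is April 7.
Daylight saving runs 25 November 2029 – 7 April 2030; 12 March 2030 is inside that window, so Galvand is at UTC+09:00.
07:15 Galvand − 9h = 22:15 UTC (rolling into the previous day, 11 March 2030).
1 April 2030 is a Monday, so the first Monday is April 1 and the fourth is April 22.
1 September 2030 is a Sunday, so Saturdays fall on 7, 14, 21, 28; the last is September 28.
At the standard offset (UTC−06:15), 22:15 UTC − 6h15m = 16:00 Solell Zone standard time.
The standard-time date in Solell Zone, 11 March 2030, is outside the daylight-saving period (22 April – 28 September), so Solell Zone is on standard time, UTC−06:15.
22:15 UTC − 6h15m = 16:00 Solell Zone.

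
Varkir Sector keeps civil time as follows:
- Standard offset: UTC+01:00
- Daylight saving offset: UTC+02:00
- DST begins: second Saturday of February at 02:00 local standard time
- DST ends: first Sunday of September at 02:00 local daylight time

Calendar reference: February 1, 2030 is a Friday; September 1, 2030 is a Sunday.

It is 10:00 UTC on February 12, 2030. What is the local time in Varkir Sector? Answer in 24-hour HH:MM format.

12:00

1 February 2030 is a Friday, so the first Saturday is February 2 and the second is February 9.
1 September 2030 is a Sunday, so the first Sunday is September 1.
At the standard offset (UTC+01:00), 10:00 UTC + 1h = 11:00 Varkir Sector standard time.
The standard-time date in Varkir Sector, February 12, 2030, falls between 9 February and 1 September, so daylight saving is in effect and Varkir Sector is at UTC+02:00.
10:00 UTC + 2h = 12:00 local.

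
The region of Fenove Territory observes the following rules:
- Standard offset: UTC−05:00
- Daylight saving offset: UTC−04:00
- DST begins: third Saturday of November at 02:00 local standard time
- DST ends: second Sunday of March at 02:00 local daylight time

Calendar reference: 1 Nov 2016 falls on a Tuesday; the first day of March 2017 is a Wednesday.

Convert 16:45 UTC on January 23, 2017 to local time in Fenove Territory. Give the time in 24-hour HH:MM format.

1 November 2016 is a Tuesday, so the first Saturday is November 5 and the third is November 19.
1 March 2017 is a Wednesday, so the first Sunday is March 5 and the second is March 12.
At the standard offset (UTC−05:00), 16:45 UTC − 5h = 11:45 Fenove Territory standard time.
The standard-time date in Fenove Territory, January 23, 2017, falls between 19 November 2016 and 12 March 2017, so daylight saving is in effect and Fenove Territory is at UTC−04:00.
16:45 UTC − 4h = 12:45 local.

12:45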